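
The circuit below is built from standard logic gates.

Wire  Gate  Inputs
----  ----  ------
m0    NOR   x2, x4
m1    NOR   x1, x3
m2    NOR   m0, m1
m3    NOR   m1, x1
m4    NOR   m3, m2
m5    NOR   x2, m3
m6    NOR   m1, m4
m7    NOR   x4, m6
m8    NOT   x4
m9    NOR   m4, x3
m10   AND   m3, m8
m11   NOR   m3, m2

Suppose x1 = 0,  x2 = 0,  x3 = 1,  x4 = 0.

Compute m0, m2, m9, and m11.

m0 = x2 NOR x4 = 0 NOR 0 = 1
m1 = x1 NOR x3 = 0 NOR 1 = 0
m2 = m0 NOR m1 = 1 NOR 0 = 0
m3 = m1 NOR x1 = 0 NOR 0 = 1
m4 = m3 NOR m2 = 1 NOR 0 = 0
m9 = m4 NOR x3 = 0 NOR 1 = 0
m11 = m3 NOR m2 = 1 NOR 0 = 0

m0 = 1  m2 = 0  m9 = 0  m11 = 0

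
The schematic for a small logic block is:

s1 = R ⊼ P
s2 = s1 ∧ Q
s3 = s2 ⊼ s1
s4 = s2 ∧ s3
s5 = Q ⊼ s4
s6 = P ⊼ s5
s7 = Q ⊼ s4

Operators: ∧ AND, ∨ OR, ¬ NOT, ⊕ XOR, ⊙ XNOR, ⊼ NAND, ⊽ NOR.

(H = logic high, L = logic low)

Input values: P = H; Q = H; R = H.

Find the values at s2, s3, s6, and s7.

s2 = L  s3 = H  s6 = L  s7 = H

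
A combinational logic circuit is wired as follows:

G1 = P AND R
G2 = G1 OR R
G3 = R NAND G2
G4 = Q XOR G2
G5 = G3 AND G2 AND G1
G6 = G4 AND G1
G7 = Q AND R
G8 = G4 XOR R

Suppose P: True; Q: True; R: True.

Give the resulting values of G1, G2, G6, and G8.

G1 = True  G2 = True  G6 = False  G8 = True

G1 = P AND R = True AND True = True
G2 = G1 OR R = True OR True = True
G4 = Q XOR G2 = True XOR True = False
G6 = G4 AND G1 = False AND True = False
G8 = G4 XOR R = False XOR True = True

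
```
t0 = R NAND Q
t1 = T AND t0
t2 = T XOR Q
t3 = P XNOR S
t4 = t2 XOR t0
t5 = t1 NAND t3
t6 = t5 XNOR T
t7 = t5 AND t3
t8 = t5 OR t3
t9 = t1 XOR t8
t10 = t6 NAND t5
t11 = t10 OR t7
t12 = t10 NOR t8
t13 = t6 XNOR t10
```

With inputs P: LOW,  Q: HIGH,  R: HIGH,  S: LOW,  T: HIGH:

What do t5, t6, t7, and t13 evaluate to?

t0 = R NAND Q = HIGH NAND HIGH = LOW
t1 = T AND t0 = HIGH AND LOW = LOW
t3 = P XNOR S = LOW XNOR LOW = HIGH
t5 = t1 NAND t3 = LOW NAND HIGH = HIGH
t6 = t5 XNOR T = HIGH XNOR HIGH = HIGH
t7 = t5 AND t3 = HIGH AND HIGH = HIGH
t10 = t6 NAND t5 = HIGH NAND HIGH = LOW
t13 = t6 XNOR t10 = HIGH XNOR LOW = LOW

t5 = HIGH, t6 = HIGH, t7 = HIGH, t13 = LOW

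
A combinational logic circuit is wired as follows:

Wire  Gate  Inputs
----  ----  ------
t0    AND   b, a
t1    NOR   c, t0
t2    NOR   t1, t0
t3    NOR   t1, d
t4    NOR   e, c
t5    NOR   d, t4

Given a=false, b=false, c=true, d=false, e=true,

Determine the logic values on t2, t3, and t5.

t2 = true  t3 = true  t5 = true

t0 = b AND a = false AND false = false
t1 = c NOR t0 = true NOR false = false
t2 = t1 NOR t0 = false NOR false = true
t3 = t1 NOR d = false NOR false = true
t4 = e NOR c = true NOR true = false
t5 = d NOR t4 = false NOR false = true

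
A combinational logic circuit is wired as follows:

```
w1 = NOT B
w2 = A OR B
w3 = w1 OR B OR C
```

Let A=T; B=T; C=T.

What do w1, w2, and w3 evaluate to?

w1 = NOT B = NOT T = F
w2 = A OR B = T OR T = T
w3 = w1 OR B OR C = F OR T OR T = T

w1 = F  w2 = T  w3 = T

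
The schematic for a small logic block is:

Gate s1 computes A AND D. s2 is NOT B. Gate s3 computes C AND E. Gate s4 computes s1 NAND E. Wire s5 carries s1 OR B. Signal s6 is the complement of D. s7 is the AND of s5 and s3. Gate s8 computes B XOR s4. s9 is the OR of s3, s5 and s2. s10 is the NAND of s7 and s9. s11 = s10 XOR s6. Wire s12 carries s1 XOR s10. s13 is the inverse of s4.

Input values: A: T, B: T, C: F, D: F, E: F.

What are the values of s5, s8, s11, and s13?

s5 = T, s8 = F, s11 = F, s13 = F

s1 = A AND D = T AND F = F
s2 = NOT B = NOT T = F
s3 = C AND E = F AND F = F
s4 = s1 NAND E = F NAND F = T
s5 = s1 OR B = F OR T = T
s6 = NOT D = NOT F = T
s7 = s5 AND s3 = T AND F = F
s8 = B XOR s4 = T XOR T = F
s9 = s3 OR s5 OR s2 = F OR T OR F = T
s10 = s7 NAND s9 = F NAND T = T
s11 = s10 XOR s6 = T XOR T = F
s13 = NOT s4 = NOT T = F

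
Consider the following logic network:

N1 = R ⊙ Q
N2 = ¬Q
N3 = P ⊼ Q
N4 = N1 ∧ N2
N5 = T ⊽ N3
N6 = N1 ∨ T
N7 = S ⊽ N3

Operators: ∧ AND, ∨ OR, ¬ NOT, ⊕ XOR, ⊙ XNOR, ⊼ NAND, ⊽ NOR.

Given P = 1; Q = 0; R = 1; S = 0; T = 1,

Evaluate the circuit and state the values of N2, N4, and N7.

N1 = R XNOR Q = 1 XNOR 0 = 0
N2 = NOT Q = NOT 0 = 1
N3 = P NAND Q = 1 NAND 0 = 1
N4 = N1 AND N2 = 0 AND 1 = 0
N7 = S NOR N3 = 0 NOR 1 = 0

N2 = 1  N4 = 0  N7 = 0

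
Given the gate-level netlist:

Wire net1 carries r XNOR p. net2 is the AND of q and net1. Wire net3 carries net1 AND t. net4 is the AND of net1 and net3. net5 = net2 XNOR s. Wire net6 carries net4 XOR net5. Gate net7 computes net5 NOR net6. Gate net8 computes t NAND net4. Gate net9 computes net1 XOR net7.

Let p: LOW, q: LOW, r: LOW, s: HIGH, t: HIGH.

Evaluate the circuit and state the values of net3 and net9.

net3 = HIGH, net9 = HIGH

net1 = r XNOR p = LOW XNOR LOW = HIGH
net2 = q AND net1 = LOW AND HIGH = LOW
net3 = net1 AND t = HIGH AND HIGH = HIGH
net4 = net1 AND net3 = HIGH AND HIGH = HIGH
net5 = net2 XNOR s = LOW XNOR HIGH = LOW
net6 = net4 XOR net5 = HIGH XOR LOW = HIGH
net7 = net5 NOR net6 = LOW NOR HIGH = LOW
net9 = net1 XOR net7 = HIGH XOR LOW = HIGH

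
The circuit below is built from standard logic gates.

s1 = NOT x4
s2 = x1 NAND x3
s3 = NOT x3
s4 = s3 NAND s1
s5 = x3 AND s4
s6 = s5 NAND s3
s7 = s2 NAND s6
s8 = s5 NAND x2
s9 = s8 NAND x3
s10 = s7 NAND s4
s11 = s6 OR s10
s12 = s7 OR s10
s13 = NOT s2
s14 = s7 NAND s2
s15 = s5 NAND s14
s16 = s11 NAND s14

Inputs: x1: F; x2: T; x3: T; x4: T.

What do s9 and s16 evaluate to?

s9 = T  s16 = F

s1 = NOT x4 = NOT T = F
s2 = x1 NAND x3 = F NAND T = T
s3 = NOT x3 = NOT T = F
s4 = s3 NAND s1 = F NAND F = T
s5 = x3 AND s4 = T AND T = T
s6 = s5 NAND s3 = T NAND F = T
s7 = s2 NAND s6 = T NAND T = F
s8 = s5 NAND x2 = T NAND T = F
s9 = s8 NAND x3 = F NAND T = T
s10 = s7 NAND s4 = F NAND T = T
s11 = s6 OR s10 = T OR T = T
s14 = s7 NAND s2 = F NAND T = T
s16 = s11 NAND s14 = T NAND T = F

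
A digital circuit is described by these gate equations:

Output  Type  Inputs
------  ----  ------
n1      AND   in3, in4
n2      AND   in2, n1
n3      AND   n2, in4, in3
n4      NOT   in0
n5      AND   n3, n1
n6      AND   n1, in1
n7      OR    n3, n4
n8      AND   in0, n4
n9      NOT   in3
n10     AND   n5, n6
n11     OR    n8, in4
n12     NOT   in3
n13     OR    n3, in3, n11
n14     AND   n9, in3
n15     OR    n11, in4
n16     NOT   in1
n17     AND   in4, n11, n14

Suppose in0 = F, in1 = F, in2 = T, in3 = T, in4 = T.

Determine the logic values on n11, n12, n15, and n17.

n4 = NOT in0 = NOT F = T
n8 = in0 AND n4 = F AND T = F
n9 = NOT in3 = NOT T = F
n11 = n8 OR in4 = F OR T = T
n12 = NOT in3 = NOT T = F
n14 = n9 AND in3 = F AND T = F
n15 = n11 OR in4 = T OR T = T
n17 = in4 AND n11 AND n14 = T AND T AND F = F

n11 = T; n12 = F; n15 = T; n17 = F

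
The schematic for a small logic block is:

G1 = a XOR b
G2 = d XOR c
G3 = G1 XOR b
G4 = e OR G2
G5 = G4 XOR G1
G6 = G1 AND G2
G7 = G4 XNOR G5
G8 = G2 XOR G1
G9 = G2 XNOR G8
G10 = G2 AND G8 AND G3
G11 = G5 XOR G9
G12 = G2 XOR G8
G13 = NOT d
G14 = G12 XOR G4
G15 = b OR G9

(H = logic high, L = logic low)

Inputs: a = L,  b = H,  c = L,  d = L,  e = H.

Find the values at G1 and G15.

G1 = H; G15 = H

G1 = a XOR b = L XOR H = H
G2 = d XOR c = L XOR L = L
G8 = G2 XOR G1 = L XOR H = H
G9 = G2 XNOR G8 = L XNOR H = L
G15 = b OR G9 = H OR L = H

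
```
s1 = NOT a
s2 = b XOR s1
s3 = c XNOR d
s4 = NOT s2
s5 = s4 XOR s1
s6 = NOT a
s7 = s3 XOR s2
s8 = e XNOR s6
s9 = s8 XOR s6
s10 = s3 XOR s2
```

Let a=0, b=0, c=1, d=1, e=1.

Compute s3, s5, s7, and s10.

s1 = NOT a = NOT 0 = 1
s2 = b XOR s1 = 0 XOR 1 = 1
s3 = c XNOR d = 1 XNOR 1 = 1
s4 = NOT s2 = NOT 1 = 0
s5 = s4 XOR s1 = 0 XOR 1 = 1
s7 = s3 XOR s2 = 1 XOR 1 = 0
s10 = s3 XOR s2 = 1 XOR 1 = 0

s3 = 1  s5 = 1  s7 = 0  s10 = 0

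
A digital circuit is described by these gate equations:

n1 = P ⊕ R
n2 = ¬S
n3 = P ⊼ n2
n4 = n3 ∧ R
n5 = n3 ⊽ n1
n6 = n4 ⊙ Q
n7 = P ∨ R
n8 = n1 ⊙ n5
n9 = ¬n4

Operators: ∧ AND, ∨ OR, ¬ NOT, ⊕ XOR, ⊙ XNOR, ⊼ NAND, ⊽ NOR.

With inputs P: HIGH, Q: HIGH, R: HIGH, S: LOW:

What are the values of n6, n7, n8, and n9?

n6 = LOW; n7 = HIGH; n8 = LOW; n9 = HIGH

n1 = P XOR R = HIGH XOR HIGH = LOW
n2 = NOT S = NOT LOW = HIGH
n3 = P NAND n2 = HIGH NAND HIGH = LOW
n4 = n3 AND R = LOW AND HIGH = LOW
n5 = n3 NOR n1 = LOW NOR LOW = HIGH
n6 = n4 XNOR Q = LOW XNOR HIGH = LOW
n7 = P OR R = HIGH OR HIGH = HIGH
n8 = n1 XNOR n5 = LOW XNOR HIGH = LOW
n9 = NOT n4 = NOT LOW = HIGH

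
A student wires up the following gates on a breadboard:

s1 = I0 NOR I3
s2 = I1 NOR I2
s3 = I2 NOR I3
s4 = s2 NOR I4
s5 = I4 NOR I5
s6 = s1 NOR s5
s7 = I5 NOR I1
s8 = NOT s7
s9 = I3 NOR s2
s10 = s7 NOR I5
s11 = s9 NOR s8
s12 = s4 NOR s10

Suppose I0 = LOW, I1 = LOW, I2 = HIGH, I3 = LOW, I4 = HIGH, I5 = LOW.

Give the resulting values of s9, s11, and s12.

s2 = I1 NOR I2 = LOW NOR HIGH = LOW
s4 = s2 NOR I4 = LOW NOR HIGH = LOW
s7 = I5 NOR I1 = LOW NOR LOW = HIGH
s8 = NOT s7 = NOT HIGH = LOW
s9 = I3 NOR s2 = LOW NOR LOW = HIGH
s10 = s7 NOR I5 = HIGH NOR LOW = LOW
s11 = s9 NOR s8 = HIGH NOR LOW = LOW
s12 = s4 NOR s10 = LOW NOR LOW = HIGH

s9 = HIGH; s11 = LOW; s12 = HIGH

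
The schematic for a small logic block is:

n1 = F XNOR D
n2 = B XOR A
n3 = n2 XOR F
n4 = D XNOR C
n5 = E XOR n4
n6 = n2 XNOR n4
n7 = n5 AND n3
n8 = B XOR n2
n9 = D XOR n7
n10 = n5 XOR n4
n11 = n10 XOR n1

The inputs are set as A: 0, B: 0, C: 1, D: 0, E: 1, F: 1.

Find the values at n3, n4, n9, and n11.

n1 = F XNOR D = 1 XNOR 0 = 0
n2 = B XOR A = 0 XOR 0 = 0
n3 = n2 XOR F = 0 XOR 1 = 1
n4 = D XNOR C = 0 XNOR 1 = 0
n5 = E XOR n4 = 1 XOR 0 = 1
n7 = n5 AND n3 = 1 AND 1 = 1
n9 = D XOR n7 = 0 XOR 1 = 1
n10 = n5 XOR n4 = 1 XOR 0 = 1
n11 = n10 XOR n1 = 1 XOR 0 = 1

n3 = 1, n4 = 0, n9 = 1, n11 = 1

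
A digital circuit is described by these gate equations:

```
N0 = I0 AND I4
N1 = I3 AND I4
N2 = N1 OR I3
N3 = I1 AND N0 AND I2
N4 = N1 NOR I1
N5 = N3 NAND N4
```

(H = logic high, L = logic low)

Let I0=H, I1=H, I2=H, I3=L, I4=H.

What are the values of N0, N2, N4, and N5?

N0 = H, N2 = L, N4 = L, N5 = H

N0 = I0 AND I4 = H AND H = H
N1 = I3 AND I4 = L AND H = L
N2 = N1 OR I3 = L OR L = L
N3 = I1 AND N0 AND I2 = H AND H AND H = H
N4 = N1 NOR I1 = L NOR H = L
N5 = N3 NAND N4 = H NAND L = H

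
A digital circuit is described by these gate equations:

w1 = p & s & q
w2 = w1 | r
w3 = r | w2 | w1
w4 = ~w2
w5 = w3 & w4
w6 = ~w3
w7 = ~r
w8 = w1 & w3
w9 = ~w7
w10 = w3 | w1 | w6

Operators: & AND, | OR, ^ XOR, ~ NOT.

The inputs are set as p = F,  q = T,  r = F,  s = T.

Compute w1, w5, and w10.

w1 = p AND s AND q = F AND T AND T = F
w2 = w1 OR r = F OR F = F
w3 = r OR w2 OR w1 = F OR F OR F = F
w4 = NOT w2 = NOT F = T
w5 = w3 AND w4 = F AND T = F
w6 = NOT w3 = NOT F = T
w10 = w3 OR w1 OR w6 = F OR F OR T = T

w1 = F, w5 = F, w10 = T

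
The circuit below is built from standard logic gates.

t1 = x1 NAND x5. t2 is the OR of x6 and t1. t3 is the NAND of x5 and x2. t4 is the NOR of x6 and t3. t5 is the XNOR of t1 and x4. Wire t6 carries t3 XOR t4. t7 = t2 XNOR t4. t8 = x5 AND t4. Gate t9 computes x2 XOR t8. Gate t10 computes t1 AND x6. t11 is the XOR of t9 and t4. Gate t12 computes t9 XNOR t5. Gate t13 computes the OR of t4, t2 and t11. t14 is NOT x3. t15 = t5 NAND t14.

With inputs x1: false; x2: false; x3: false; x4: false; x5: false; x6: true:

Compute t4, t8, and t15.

t4 = false; t8 = false; t15 = true

t1 = x1 NAND x5 = false NAND false = true
t3 = x5 NAND x2 = false NAND false = true
t4 = x6 NOR t3 = true NOR true = false
t5 = t1 XNOR x4 = true XNOR false = false
t8 = x5 AND t4 = false AND false = false
t14 = NOT x3 = NOT false = true
t15 = t5 NAND t14 = false NAND true = true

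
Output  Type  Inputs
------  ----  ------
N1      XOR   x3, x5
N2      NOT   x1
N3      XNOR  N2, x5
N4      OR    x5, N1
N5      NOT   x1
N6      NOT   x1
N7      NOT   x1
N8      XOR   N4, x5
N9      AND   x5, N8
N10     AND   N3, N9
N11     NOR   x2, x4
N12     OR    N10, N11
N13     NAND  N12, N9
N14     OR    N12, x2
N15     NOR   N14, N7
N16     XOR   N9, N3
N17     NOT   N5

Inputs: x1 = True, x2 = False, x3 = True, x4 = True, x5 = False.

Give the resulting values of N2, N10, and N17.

N1 = x3 XOR x5 = True XOR False = True
N2 = NOT x1 = NOT True = False
N3 = N2 XNOR x5 = False XNOR False = True
N4 = x5 OR N1 = False OR True = True
N5 = NOT x1 = NOT True = False
N8 = N4 XOR x5 = True XOR False = True
N9 = x5 AND N8 = False AND True = False
N10 = N3 AND N9 = True AND False = False
N17 = NOT N5 = NOT False = True

N2 = False; N10 = False; N17 = True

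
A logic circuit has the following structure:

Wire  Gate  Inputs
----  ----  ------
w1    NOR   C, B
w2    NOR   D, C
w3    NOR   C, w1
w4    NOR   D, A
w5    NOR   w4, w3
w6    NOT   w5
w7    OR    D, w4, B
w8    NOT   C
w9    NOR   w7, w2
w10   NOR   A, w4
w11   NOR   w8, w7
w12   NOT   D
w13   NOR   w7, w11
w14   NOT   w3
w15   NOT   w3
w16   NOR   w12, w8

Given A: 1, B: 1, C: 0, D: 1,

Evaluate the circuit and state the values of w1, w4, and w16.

w1 = 0; w4 = 0; w16 = 0

w1 = C NOR B = 0 NOR 1 = 0
w4 = D NOR A = 1 NOR 1 = 0
w8 = NOT C = NOT 0 = 1
w12 = NOT D = NOT 1 = 0
w16 = w12 NOR w8 = 0 NOR 1 = 0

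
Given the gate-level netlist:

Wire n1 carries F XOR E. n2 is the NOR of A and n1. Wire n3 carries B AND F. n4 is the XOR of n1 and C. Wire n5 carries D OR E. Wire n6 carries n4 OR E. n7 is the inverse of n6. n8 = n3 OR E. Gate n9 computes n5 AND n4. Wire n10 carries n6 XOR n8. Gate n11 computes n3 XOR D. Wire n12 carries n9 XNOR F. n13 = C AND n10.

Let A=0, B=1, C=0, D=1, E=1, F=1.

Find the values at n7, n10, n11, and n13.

n7 = 0  n10 = 0  n11 = 0  n13 = 0

n1 = F XOR E = 1 XOR 1 = 0
n3 = B AND F = 1 AND 1 = 1
n4 = n1 XOR C = 0 XOR 0 = 0
n6 = n4 OR E = 0 OR 1 = 1
n7 = NOT n6 = NOT 1 = 0
n8 = n3 OR E = 1 OR 1 = 1
n10 = n6 XOR n8 = 1 XOR 1 = 0
n11 = n3 XOR D = 1 XOR 1 = 0
n13 = C AND n10 = 0 AND 0 = 0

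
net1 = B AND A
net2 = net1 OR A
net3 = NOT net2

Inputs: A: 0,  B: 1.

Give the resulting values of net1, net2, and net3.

net1 = B AND A = 1 AND 0 = 0
net2 = net1 OR A = 0 OR 0 = 0
net3 = NOT net2 = NOT 0 = 1

net1 = 0, net2 = 0, net3 = 1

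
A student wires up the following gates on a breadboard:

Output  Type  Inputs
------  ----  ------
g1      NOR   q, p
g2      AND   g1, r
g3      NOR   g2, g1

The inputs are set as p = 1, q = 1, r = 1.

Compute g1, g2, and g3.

g1 = 0; g2 = 0; g3 = 1

g1 = q NOR p = 1 NOR 1 = 0
g2 = g1 AND r = 0 AND 1 = 0
g3 = g2 NOR g1 = 0 NOR 0 = 1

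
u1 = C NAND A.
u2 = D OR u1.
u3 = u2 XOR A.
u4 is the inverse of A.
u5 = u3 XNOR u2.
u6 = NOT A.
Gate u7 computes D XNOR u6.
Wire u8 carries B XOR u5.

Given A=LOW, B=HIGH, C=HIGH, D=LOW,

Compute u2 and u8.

u1 = C NAND A = HIGH NAND LOW = HIGH
u2 = D OR u1 = LOW OR HIGH = HIGH
u3 = u2 XOR A = HIGH XOR LOW = HIGH
u5 = u3 XNOR u2 = HIGH XNOR HIGH = HIGH
u8 = B XOR u5 = HIGH XOR HIGH = LOW

u2 = HIGH, u8 = LOW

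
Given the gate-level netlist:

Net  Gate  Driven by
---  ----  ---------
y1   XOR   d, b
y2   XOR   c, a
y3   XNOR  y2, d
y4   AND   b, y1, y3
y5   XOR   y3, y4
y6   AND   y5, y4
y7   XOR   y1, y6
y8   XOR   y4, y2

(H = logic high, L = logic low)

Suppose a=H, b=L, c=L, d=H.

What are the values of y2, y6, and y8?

y1 = d XOR b = H XOR L = H
y2 = c XOR a = L XOR H = H
y3 = y2 XNOR d = H XNOR H = H
y4 = b AND y1 AND y3 = L AND H AND H = L
y5 = y3 XOR y4 = H XOR L = H
y6 = y5 AND y4 = H AND L = L
y8 = y4 XOR y2 = L XOR H = H

y2 = H; y6 = L; y8 = H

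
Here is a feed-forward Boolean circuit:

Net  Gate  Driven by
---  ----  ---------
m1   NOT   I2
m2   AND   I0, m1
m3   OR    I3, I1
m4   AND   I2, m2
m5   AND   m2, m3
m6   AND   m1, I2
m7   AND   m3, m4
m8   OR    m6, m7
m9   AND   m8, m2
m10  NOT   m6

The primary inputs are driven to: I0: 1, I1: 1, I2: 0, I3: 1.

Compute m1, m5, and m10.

m1 = 1, m5 = 1, m10 = 1

m1 = NOT I2 = NOT 0 = 1
m2 = I0 AND m1 = 1 AND 1 = 1
m3 = I3 OR I1 = 1 OR 1 = 1
m5 = m2 AND m3 = 1 AND 1 = 1
m6 = m1 AND I2 = 1 AND 0 = 0
m10 = NOT m6 = NOT 0 = 1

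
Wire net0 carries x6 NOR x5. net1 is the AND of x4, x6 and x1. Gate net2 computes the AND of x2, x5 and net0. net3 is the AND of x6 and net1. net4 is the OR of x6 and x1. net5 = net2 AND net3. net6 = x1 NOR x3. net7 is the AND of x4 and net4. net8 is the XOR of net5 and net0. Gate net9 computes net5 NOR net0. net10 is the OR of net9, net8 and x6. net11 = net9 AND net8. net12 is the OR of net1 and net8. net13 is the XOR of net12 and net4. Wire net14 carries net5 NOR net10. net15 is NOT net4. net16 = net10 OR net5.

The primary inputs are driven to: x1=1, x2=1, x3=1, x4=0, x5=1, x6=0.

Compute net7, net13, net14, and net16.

net7 = 0, net13 = 1, net14 = 0, net16 = 1

net0 = x6 NOR x5 = 0 NOR 1 = 0
net1 = x4 AND x6 AND x1 = 0 AND 0 AND 1 = 0
net2 = x2 AND x5 AND net0 = 1 AND 1 AND 0 = 0
net3 = x6 AND net1 = 0 AND 0 = 0
net4 = x6 OR x1 = 0 OR 1 = 1
net5 = net2 AND net3 = 0 AND 0 = 0
net7 = x4 AND net4 = 0 AND 1 = 0
net8 = net5 XOR net0 = 0 XOR 0 = 0
net9 = net5 NOR net0 = 0 NOR 0 = 1
net10 = net9 OR net8 OR x6 = 1 OR 0 OR 0 = 1
net12 = net1 OR net8 = 0 OR 0 = 0
net13 = net12 XOR net4 = 0 XOR 1 = 1
net14 = net5 NOR net10 = 0 NOR 1 = 0
net16 = net10 OR net5 = 1 OR 0 = 1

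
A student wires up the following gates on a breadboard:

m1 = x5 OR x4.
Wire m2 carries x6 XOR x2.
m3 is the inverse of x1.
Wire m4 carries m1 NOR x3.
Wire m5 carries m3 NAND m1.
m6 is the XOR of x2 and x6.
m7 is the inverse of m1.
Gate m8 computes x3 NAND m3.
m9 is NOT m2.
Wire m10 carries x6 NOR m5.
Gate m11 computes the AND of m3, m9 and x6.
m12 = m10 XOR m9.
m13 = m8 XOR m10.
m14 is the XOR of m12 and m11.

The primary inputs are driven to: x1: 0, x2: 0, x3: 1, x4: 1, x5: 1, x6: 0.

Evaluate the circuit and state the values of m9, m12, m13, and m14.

m9 = 1, m12 = 0, m13 = 1, m14 = 0

m1 = x5 OR x4 = 1 OR 1 = 1
m2 = x6 XOR x2 = 0 XOR 0 = 0
m3 = NOT x1 = NOT 0 = 1
m5 = m3 NAND m1 = 1 NAND 1 = 0
m8 = x3 NAND m3 = 1 NAND 1 = 0
m9 = NOT m2 = NOT 0 = 1
m10 = x6 NOR m5 = 0 NOR 0 = 1
m11 = m3 AND m9 AND x6 = 1 AND 1 AND 0 = 0
m12 = m10 XOR m9 = 1 XOR 1 = 0
m13 = m8 XOR m10 = 0 XOR 1 = 1
m14 = m12 XOR m11 = 0 XOR 0 = 0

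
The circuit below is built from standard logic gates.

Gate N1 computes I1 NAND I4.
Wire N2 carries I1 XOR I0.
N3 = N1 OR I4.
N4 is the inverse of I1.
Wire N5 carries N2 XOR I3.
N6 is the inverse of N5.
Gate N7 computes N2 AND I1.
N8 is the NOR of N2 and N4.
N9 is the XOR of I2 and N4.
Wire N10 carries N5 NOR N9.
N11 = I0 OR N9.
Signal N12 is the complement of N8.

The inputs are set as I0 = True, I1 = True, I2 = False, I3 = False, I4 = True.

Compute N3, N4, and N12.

N3 = True, N4 = False, N12 = False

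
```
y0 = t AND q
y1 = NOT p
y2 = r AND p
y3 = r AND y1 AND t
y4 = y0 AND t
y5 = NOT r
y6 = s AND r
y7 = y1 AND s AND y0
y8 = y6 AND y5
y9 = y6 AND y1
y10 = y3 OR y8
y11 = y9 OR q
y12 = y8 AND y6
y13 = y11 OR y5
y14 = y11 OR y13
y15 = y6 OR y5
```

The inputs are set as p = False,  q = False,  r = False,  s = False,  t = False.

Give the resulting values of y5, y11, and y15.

y1 = NOT p = NOT False = True
y5 = NOT r = NOT False = True
y6 = s AND r = False AND False = False
y9 = y6 AND y1 = False AND True = False
y11 = y9 OR q = False OR False = False
y15 = y6 OR y5 = False OR True = True

y5 = True, y11 = False, y15 = True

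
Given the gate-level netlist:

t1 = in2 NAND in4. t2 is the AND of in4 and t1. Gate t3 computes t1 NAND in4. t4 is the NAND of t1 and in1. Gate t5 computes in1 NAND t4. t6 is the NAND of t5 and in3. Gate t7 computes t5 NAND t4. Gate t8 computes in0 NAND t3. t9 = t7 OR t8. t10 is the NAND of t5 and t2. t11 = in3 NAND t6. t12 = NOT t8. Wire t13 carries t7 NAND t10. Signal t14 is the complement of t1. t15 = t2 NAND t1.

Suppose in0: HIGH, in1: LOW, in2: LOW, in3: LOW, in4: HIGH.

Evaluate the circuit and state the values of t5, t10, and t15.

t1 = in2 NAND in4 = LOW NAND HIGH = HIGH
t2 = in4 AND t1 = HIGH AND HIGH = HIGH
t4 = t1 NAND in1 = HIGH NAND LOW = HIGH
t5 = in1 NAND t4 = LOW NAND HIGH = HIGH
t10 = t5 NAND t2 = HIGH NAND HIGH = LOW
t15 = t2 NAND t1 = HIGH NAND HIGH = LOW

t5 = HIGH; t10 = LOW; t15 = LOW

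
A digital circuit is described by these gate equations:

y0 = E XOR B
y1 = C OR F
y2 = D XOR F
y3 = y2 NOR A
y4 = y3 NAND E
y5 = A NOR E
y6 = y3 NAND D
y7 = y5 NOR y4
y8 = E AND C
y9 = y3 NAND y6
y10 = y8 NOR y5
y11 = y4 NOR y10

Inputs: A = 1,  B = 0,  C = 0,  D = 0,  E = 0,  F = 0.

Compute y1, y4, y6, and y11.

y1 = C OR F = 0 OR 0 = 0
y2 = D XOR F = 0 XOR 0 = 0
y3 = y2 NOR A = 0 NOR 1 = 0
y4 = y3 NAND E = 0 NAND 0 = 1
y5 = A NOR E = 1 NOR 0 = 0
y6 = y3 NAND D = 0 NAND 0 = 1
y8 = E AND C = 0 AND 0 = 0
y10 = y8 NOR y5 = 0 NOR 0 = 1
y11 = y4 NOR y10 = 1 NOR 1 = 0

y1 = 0, y4 = 1, y6 = 1, y11 = 0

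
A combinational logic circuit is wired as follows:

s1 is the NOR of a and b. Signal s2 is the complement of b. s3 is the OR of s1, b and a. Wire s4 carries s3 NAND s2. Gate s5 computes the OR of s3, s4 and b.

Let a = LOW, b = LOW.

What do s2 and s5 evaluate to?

s2 = HIGH; s5 = HIGH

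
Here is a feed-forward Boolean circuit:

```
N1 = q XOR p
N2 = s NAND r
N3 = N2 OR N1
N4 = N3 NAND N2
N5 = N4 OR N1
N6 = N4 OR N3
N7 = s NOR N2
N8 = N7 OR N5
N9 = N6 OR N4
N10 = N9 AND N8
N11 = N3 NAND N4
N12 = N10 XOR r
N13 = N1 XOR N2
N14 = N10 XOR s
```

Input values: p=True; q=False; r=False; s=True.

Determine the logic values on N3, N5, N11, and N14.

N3 = True; N5 = True; N11 = True; N14 = False

N1 = q XOR p = False XOR True = True
N2 = s NAND r = True NAND False = True
N3 = N2 OR N1 = True OR True = True
N4 = N3 NAND N2 = True NAND True = False
N5 = N4 OR N1 = False OR True = True
N6 = N4 OR N3 = False OR True = True
N7 = s NOR N2 = True NOR True = False
N8 = N7 OR N5 = False OR True = True
N9 = N6 OR N4 = True OR False = True
N10 = N9 AND N8 = True AND True = True
N11 = N3 NAND N4 = True NAND False = True
N14 = N10 XOR s = True XOR True = False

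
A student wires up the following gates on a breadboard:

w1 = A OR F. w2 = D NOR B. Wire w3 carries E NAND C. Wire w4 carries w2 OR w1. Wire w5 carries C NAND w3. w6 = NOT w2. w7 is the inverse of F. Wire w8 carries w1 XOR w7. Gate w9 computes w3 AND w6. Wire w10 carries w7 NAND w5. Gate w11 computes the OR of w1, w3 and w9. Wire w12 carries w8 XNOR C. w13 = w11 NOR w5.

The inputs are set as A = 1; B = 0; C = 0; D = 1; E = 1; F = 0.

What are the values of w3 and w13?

w3 = 1, w13 = 0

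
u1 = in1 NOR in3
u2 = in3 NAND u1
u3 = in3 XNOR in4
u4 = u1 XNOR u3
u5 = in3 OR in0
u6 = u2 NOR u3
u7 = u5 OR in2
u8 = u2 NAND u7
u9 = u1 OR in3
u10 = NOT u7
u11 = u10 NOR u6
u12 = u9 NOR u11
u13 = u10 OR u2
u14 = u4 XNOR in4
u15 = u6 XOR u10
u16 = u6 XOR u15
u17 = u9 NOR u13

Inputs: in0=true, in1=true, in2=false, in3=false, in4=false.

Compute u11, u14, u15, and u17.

u11 = true, u14 = true, u15 = false, u17 = false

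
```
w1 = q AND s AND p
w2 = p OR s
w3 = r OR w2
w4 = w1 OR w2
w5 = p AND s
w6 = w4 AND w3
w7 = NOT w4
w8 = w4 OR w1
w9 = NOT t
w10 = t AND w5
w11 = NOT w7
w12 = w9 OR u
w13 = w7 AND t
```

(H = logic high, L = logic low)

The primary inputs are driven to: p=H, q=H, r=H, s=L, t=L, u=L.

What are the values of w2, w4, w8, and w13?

w2 = H, w4 = H, w8 = H, w13 = L

w1 = q AND s AND p = H AND L AND H = L
w2 = p OR s = H OR L = H
w4 = w1 OR w2 = L OR H = H
w7 = NOT w4 = NOT H = L
w8 = w4 OR w1 = H OR L = H
w13 = w7 AND t = L AND L = L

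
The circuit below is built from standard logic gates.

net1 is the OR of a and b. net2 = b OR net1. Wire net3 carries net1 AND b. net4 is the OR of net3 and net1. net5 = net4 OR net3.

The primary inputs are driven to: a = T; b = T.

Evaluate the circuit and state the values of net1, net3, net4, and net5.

net1 = a OR b = T OR T = T
net3 = net1 AND b = T AND T = T
net4 = net3 OR net1 = T OR T = T
net5 = net4 OR net3 = T OR T = T

net1 = T; net3 = T; net4 = T; net5 = T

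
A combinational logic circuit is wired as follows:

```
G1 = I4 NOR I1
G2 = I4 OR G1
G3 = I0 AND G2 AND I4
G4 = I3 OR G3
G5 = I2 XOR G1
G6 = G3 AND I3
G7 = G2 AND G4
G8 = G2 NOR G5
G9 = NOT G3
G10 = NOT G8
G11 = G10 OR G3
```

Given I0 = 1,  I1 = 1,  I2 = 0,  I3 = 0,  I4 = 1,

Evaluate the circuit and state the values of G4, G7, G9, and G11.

G1 = I4 NOR I1 = 1 NOR 1 = 0
G2 = I4 OR G1 = 1 OR 0 = 1
G3 = I0 AND G2 AND I4 = 1 AND 1 AND 1 = 1
G4 = I3 OR G3 = 0 OR 1 = 1
G5 = I2 XOR G1 = 0 XOR 0 = 0
G7 = G2 AND G4 = 1 AND 1 = 1
G8 = G2 NOR G5 = 1 NOR 0 = 0
G9 = NOT G3 = NOT 1 = 0
G10 = NOT G8 = NOT 0 = 1
G11 = G10 OR G3 = 1 OR 1 = 1

G4 = 1; G7 = 1; G9 = 0; G11 = 1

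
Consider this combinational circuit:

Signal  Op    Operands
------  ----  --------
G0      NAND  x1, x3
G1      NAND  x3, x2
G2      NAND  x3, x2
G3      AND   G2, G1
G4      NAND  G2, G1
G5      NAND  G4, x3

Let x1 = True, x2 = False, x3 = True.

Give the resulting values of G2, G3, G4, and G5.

G1 = x3 NAND x2 = True NAND False = True
G2 = x3 NAND x2 = True NAND False = True
G3 = G2 AND G1 = True AND True = True
G4 = G2 NAND G1 = True NAND True = False
G5 = G4 NAND x3 = False NAND True = True

G2 = True; G3 = True; G4 = False; G5 = True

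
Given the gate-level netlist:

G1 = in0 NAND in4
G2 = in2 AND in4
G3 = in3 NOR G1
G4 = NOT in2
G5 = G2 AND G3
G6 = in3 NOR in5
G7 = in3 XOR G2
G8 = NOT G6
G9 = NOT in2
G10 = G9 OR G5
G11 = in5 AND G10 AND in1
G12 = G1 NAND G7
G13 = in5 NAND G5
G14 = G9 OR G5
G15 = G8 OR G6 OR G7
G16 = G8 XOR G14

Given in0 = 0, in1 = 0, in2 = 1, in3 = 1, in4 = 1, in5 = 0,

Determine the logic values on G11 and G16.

G1 = in0 NAND in4 = 0 NAND 1 = 1
G2 = in2 AND in4 = 1 AND 1 = 1
G3 = in3 NOR G1 = 1 NOR 1 = 0
G5 = G2 AND G3 = 1 AND 0 = 0
G6 = in3 NOR in5 = 1 NOR 0 = 0
G8 = NOT G6 = NOT 0 = 1
G9 = NOT in2 = NOT 1 = 0
G10 = G9 OR G5 = 0 OR 0 = 0
G11 = in5 AND G10 AND in1 = 0 AND 0 AND 0 = 0
G14 = G9 OR G5 = 0 OR 0 = 0
G16 = G8 XOR G14 = 1 XOR 0 = 1

G11 = 0, G16 = 1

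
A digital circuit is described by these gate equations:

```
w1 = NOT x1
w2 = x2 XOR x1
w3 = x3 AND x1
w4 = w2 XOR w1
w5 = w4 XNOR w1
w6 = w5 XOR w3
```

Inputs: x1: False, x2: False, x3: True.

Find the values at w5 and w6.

w5 = True  w6 = True

w1 = NOT x1 = NOT False = True
w2 = x2 XOR x1 = False XOR False = False
w3 = x3 AND x1 = True AND False = False
w4 = w2 XOR w1 = False XOR True = True
w5 = w4 XNOR w1 = True XNOR True = True
w6 = w5 XOR w3 = True XOR False = True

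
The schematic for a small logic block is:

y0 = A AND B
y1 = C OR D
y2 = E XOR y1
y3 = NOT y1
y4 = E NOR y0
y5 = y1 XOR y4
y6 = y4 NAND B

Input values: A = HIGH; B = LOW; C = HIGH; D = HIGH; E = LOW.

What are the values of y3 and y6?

y3 = LOW; y6 = HIGH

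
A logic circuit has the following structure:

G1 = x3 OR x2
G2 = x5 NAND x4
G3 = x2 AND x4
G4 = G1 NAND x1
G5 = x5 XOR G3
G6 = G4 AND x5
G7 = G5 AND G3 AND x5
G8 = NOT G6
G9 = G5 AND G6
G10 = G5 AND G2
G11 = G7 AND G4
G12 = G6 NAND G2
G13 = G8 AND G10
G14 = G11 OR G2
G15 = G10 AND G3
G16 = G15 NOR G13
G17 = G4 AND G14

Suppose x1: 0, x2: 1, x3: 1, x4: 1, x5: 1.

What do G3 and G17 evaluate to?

G3 = 1; G17 = 0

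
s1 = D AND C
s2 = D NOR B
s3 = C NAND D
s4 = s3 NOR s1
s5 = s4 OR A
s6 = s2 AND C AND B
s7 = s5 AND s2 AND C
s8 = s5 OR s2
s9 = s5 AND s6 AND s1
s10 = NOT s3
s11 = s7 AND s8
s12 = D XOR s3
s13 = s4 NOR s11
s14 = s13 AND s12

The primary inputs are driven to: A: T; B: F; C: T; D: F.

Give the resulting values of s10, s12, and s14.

s10 = F; s12 = T; s14 = F

s1 = D AND C = F AND T = F
s2 = D NOR B = F NOR F = T
s3 = C NAND D = T NAND F = T
s4 = s3 NOR s1 = T NOR F = F
s5 = s4 OR A = F OR T = T
s7 = s5 AND s2 AND C = T AND T AND T = T
s8 = s5 OR s2 = T OR T = T
s10 = NOT s3 = NOT T = F
s11 = s7 AND s8 = T AND T = T
s12 = D XOR s3 = F XOR T = T
s13 = s4 NOR s11 = F NOR T = F
s14 = s13 AND s12 = F AND T = F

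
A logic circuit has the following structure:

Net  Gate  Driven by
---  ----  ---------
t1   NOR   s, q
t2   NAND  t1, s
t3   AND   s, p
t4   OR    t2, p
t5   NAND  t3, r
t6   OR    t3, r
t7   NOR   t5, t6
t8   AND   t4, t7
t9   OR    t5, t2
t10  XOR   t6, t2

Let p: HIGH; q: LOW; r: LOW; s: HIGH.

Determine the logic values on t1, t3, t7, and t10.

t1 = s NOR q = HIGH NOR LOW = LOW
t2 = t1 NAND s = LOW NAND HIGH = HIGH
t3 = s AND p = HIGH AND HIGH = HIGH
t5 = t3 NAND r = HIGH NAND LOW = HIGH
t6 = t3 OR r = HIGH OR LOW = HIGH
t7 = t5 NOR t6 = HIGH NOR HIGH = LOW
t10 = t6 XOR t2 = HIGH XOR HIGH = LOW

t1 = LOW, t3 = HIGH, t7 = LOW, t10 = LOW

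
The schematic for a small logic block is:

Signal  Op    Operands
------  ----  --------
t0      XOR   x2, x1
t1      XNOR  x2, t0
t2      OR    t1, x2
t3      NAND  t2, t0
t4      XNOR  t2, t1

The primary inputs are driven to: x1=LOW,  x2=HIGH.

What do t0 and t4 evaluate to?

t0 = HIGH, t4 = HIGH

t0 = x2 XOR x1 = HIGH XOR LOW = HIGH
t1 = x2 XNOR t0 = HIGH XNOR HIGH = HIGH
t2 = t1 OR x2 = HIGH OR HIGH = HIGH
t4 = t2 XNOR t1 = HIGH XNOR HIGH = HIGH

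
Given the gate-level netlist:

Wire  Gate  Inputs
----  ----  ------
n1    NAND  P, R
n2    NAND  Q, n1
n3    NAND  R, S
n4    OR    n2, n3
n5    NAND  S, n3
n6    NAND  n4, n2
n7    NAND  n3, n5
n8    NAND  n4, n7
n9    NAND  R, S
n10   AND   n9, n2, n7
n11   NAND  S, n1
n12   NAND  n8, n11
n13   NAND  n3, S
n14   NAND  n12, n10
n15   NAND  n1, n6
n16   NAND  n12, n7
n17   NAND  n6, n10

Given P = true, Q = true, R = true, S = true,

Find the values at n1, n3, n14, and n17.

n1 = P NAND R = true NAND true = false
n2 = Q NAND n1 = true NAND false = true
n3 = R NAND S = true NAND true = false
n4 = n2 OR n3 = true OR false = true
n5 = S NAND n3 = true NAND false = true
n6 = n4 NAND n2 = true NAND true = false
n7 = n3 NAND n5 = false NAND true = true
n8 = n4 NAND n7 = true NAND true = false
n9 = R NAND S = true NAND true = false
n10 = n9 AND n2 AND n7 = false AND true AND true = false
n11 = S NAND n1 = true NAND false = true
n12 = n8 NAND n11 = false NAND true = true
n14 = n12 NAND n10 = true NAND false = true
n17 = n6 NAND n10 = false NAND false = true

n1 = false, n3 = false, n14 = true, n17 = true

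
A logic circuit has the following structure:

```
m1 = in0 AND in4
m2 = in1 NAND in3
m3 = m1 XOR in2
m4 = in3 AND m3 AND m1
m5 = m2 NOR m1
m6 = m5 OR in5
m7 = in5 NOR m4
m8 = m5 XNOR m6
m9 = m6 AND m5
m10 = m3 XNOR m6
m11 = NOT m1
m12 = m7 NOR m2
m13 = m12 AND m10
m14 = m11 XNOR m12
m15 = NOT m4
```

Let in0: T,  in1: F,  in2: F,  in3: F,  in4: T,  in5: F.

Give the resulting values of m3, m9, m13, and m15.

m1 = in0 AND in4 = T AND T = T
m2 = in1 NAND in3 = F NAND F = T
m3 = m1 XOR in2 = T XOR F = T
m4 = in3 AND m3 AND m1 = F AND T AND T = F
m5 = m2 NOR m1 = T NOR T = F
m6 = m5 OR in5 = F OR F = F
m7 = in5 NOR m4 = F NOR F = T
m9 = m6 AND m5 = F AND F = F
m10 = m3 XNOR m6 = T XNOR F = F
m12 = m7 NOR m2 = T NOR T = F
m13 = m12 AND m10 = F AND F = F
m15 = NOT m4 = NOT F = T

m3 = T; m9 = F; m13 = F; m15 = T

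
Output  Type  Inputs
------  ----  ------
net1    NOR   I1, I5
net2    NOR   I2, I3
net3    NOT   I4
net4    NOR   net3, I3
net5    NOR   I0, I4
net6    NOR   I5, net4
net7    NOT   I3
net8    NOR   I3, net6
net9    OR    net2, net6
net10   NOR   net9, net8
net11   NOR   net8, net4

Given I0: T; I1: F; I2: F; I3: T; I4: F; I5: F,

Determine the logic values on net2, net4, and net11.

net2 = I2 NOR I3 = F NOR T = F
net3 = NOT I4 = NOT F = T
net4 = net3 NOR I3 = T NOR T = F
net6 = I5 NOR net4 = F NOR F = T
net8 = I3 NOR net6 = T NOR T = F
net11 = net8 NOR net4 = F NOR F = T

net2 = F, net4 = F, net11 = T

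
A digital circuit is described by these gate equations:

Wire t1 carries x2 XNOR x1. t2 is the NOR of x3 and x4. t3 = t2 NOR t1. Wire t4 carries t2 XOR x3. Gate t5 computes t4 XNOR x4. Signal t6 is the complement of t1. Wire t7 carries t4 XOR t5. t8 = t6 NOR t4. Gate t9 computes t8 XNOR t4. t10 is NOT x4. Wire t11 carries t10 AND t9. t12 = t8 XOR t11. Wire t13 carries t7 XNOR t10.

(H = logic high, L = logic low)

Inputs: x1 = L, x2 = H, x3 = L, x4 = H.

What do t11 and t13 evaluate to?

t11 = L, t13 = H

t1 = x2 XNOR x1 = H XNOR L = L
t2 = x3 NOR x4 = L NOR H = L
t4 = t2 XOR x3 = L XOR L = L
t5 = t4 XNOR x4 = L XNOR H = L
t6 = NOT t1 = NOT L = H
t7 = t4 XOR t5 = L XOR L = L
t8 = t6 NOR t4 = H NOR L = L
t9 = t8 XNOR t4 = L XNOR L = H
t10 = NOT x4 = NOT H = L
t11 = t10 AND t9 = L AND H = L
t13 = t7 XNOR t10 = L XNOR L = H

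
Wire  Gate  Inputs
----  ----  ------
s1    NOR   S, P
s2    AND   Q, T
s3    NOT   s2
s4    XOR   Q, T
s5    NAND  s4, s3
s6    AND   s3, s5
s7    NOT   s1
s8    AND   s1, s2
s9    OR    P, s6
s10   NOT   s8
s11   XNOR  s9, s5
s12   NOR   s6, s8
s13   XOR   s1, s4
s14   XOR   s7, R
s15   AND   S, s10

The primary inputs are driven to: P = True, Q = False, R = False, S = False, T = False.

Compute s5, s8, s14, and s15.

s5 = True; s8 = False; s14 = True; s15 = False

s1 = S NOR P = False NOR True = False
s2 = Q AND T = False AND False = False
s3 = NOT s2 = NOT False = True
s4 = Q XOR T = False XOR False = False
s5 = s4 NAND s3 = False NAND True = True
s7 = NOT s1 = NOT False = True
s8 = s1 AND s2 = False AND False = False
s10 = NOT s8 = NOT False = True
s14 = s7 XOR R = True XOR False = True
s15 = S AND s10 = False AND True = False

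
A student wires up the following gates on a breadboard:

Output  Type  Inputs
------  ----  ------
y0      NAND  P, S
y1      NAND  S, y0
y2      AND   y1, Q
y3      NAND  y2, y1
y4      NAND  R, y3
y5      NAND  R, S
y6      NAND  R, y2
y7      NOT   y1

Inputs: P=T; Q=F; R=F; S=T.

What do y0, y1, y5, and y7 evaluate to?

y0 = F, y1 = T, y5 = T, y7 = F

y0 = P NAND S = T NAND T = F
y1 = S NAND y0 = T NAND F = T
y5 = R NAND S = F NAND T = T
y7 = NOT y1 = NOT T = F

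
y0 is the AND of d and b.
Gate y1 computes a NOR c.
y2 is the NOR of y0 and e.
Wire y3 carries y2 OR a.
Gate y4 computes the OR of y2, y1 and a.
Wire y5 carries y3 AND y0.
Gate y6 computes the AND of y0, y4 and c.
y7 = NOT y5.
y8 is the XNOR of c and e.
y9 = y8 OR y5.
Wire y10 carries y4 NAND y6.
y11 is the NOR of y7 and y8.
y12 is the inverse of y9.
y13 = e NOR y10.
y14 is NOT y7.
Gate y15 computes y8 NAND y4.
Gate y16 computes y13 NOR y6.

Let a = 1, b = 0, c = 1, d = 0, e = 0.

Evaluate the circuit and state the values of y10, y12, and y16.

y10 = 1, y12 = 1, y16 = 1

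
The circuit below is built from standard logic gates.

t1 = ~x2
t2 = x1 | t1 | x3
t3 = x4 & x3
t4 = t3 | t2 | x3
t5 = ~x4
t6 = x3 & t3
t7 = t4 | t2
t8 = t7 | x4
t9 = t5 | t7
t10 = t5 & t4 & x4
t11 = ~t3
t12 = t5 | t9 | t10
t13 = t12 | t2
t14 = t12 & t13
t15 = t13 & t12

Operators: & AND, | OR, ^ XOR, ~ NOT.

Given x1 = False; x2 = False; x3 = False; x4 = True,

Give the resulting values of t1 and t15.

t1 = True; t15 = True

t1 = NOT x2 = NOT False = True
t2 = x1 OR t1 OR x3 = False OR True OR False = True
t3 = x4 AND x3 = True AND False = False
t4 = t3 OR t2 OR x3 = False OR True OR False = True
t5 = NOT x4 = NOT True = False
t7 = t4 OR t2 = True OR True = True
t9 = t5 OR t7 = False OR True = True
t10 = t5 AND t4 AND x4 = False AND True AND True = False
t12 = t5 OR t9 OR t10 = False OR True OR False = True
t13 = t12 OR t2 = True OR True = True
t15 = t13 AND t12 = True AND True = True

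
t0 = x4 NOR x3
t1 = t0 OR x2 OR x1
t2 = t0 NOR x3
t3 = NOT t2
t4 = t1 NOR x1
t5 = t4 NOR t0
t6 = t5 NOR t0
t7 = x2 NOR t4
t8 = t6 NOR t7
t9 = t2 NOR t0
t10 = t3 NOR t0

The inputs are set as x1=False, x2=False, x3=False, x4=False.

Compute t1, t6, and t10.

t1 = True, t6 = False, t10 = False

t0 = x4 NOR x3 = False NOR False = True
t1 = t0 OR x2 OR x1 = True OR False OR False = True
t2 = t0 NOR x3 = True NOR False = False
t3 = NOT t2 = NOT False = True
t4 = t1 NOR x1 = True NOR False = False
t5 = t4 NOR t0 = False NOR True = False
t6 = t5 NOR t0 = False NOR True = False
t10 = t3 NOR t0 = True NOR True = False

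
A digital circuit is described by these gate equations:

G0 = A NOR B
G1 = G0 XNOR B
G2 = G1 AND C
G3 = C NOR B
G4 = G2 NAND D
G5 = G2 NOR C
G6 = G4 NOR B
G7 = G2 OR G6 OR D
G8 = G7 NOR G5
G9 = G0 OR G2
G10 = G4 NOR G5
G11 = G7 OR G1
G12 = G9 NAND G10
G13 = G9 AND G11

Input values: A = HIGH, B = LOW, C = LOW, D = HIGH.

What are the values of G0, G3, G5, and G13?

G0 = A NOR B = HIGH NOR LOW = LOW
G1 = G0 XNOR B = LOW XNOR LOW = HIGH
G2 = G1 AND C = HIGH AND LOW = LOW
G3 = C NOR B = LOW NOR LOW = HIGH
G4 = G2 NAND D = LOW NAND HIGH = HIGH
G5 = G2 NOR C = LOW NOR LOW = HIGH
G6 = G4 NOR B = HIGH NOR LOW = LOW
G7 = G2 OR G6 OR D = LOW OR LOW OR HIGH = HIGH
G9 = G0 OR G2 = LOW OR LOW = LOW
G11 = G7 OR G1 = HIGH OR HIGH = HIGH
G13 = G9 AND G11 = LOW AND HIGH = LOW

G0 = LOW, G3 = HIGH, G5 = HIGH, G13 = LOW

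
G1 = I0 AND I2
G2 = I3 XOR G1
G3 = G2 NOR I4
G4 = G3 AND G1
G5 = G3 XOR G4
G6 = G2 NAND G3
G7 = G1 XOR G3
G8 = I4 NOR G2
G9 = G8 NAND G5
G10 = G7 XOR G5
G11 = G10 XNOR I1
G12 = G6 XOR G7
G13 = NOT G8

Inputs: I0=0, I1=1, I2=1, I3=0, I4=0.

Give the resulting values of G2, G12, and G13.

G2 = 0  G12 = 0  G13 = 0

G1 = I0 AND I2 = 0 AND 1 = 0
G2 = I3 XOR G1 = 0 XOR 0 = 0
G3 = G2 NOR I4 = 0 NOR 0 = 1
G6 = G2 NAND G3 = 0 NAND 1 = 1
G7 = G1 XOR G3 = 0 XOR 1 = 1
G8 = I4 NOR G2 = 0 NOR 0 = 1
G12 = G6 XOR G7 = 1 XOR 1 = 0
G13 = NOT G8 = NOT 1 = 0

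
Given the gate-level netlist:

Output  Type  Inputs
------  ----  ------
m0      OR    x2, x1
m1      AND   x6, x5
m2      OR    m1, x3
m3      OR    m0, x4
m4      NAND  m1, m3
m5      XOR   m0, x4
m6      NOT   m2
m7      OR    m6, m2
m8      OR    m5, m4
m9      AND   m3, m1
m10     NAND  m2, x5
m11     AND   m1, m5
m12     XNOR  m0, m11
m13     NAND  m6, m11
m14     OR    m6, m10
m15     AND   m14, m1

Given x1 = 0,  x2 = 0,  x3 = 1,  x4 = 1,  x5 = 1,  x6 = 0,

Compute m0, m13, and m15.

m0 = 0; m13 = 1; m15 = 0

m0 = x2 OR x1 = 0 OR 0 = 0
m1 = x6 AND x5 = 0 AND 1 = 0
m2 = m1 OR x3 = 0 OR 1 = 1
m5 = m0 XOR x4 = 0 XOR 1 = 1
m6 = NOT m2 = NOT 1 = 0
m10 = m2 NAND x5 = 1 NAND 1 = 0
m11 = m1 AND m5 = 0 AND 1 = 0
m13 = m6 NAND m11 = 0 NAND 0 = 1
m14 = m6 OR m10 = 0 OR 0 = 0
m15 = m14 AND m1 = 0 AND 0 = 0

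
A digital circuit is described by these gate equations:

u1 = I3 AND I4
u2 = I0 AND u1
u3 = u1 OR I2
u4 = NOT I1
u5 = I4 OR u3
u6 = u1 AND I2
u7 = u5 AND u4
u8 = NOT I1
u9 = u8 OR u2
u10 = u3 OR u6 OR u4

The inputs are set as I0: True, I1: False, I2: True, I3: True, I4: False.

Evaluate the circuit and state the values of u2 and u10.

u2 = False, u10 = True

u1 = I3 AND I4 = True AND False = False
u2 = I0 AND u1 = True AND False = False
u3 = u1 OR I2 = False OR True = True
u4 = NOT I1 = NOT False = True
u6 = u1 AND I2 = False AND True = False
u10 = u3 OR u6 OR u4 = True OR False OR True = True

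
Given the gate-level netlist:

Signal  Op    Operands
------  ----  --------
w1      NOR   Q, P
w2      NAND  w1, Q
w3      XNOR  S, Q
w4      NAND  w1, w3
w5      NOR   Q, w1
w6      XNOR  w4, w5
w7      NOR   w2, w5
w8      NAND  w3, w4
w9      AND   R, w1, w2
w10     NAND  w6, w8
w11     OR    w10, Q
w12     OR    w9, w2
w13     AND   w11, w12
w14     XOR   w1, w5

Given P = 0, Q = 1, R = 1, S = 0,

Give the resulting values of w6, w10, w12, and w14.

w1 = Q NOR P = 1 NOR 0 = 0
w2 = w1 NAND Q = 0 NAND 1 = 1
w3 = S XNOR Q = 0 XNOR 1 = 0
w4 = w1 NAND w3 = 0 NAND 0 = 1
w5 = Q NOR w1 = 1 NOR 0 = 0
w6 = w4 XNOR w5 = 1 XNOR 0 = 0
w8 = w3 NAND w4 = 0 NAND 1 = 1
w9 = R AND w1 AND w2 = 1 AND 0 AND 1 = 0
w10 = w6 NAND w8 = 0 NAND 1 = 1
w12 = w9 OR w2 = 0 OR 1 = 1
w14 = w1 XOR w5 = 0 XOR 0 = 0

w6 = 0, w10 = 1, w12 = 1, w14 = 0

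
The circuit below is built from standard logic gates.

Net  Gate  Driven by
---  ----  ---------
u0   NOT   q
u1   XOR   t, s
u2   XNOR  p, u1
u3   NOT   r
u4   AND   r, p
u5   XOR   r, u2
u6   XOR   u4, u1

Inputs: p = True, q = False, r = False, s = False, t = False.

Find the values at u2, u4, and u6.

u2 = False  u4 = False  u6 = False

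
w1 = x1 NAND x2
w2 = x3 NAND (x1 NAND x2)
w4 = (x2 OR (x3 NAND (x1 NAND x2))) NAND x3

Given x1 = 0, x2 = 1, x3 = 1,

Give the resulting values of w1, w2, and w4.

w1 = 0 NAND 1 = 1
w2 = 1 NAND (0 NAND 1) = 0
w4 = (1 OR (1 NAND (0 NAND 1))) NAND 1 = 0

w1 = 1  w2 = 0  w4 = 0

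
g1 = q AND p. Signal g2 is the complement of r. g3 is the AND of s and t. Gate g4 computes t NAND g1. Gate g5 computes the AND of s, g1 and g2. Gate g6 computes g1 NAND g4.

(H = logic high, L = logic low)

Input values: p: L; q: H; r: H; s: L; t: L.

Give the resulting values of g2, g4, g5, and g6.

g2 = L; g4 = H; g5 = L; g6 = H

g1 = q AND p = H AND L = L
g2 = NOT r = NOT H = L
g4 = t NAND g1 = L NAND L = H
g5 = s AND g1 AND g2 = L AND L AND L = L
g6 = g1 NAND g4 = L NAND H = H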